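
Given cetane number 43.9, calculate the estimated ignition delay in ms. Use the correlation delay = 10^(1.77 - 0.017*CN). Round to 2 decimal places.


delay = 10^(1.77 - 0.017*CN)
Exponent = 1.77 - 0.017*43.9 = 1.0237
delay = 10^1.0237 = 10.56 ms


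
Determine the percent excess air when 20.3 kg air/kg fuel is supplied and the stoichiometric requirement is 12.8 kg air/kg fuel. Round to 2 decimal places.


Excess air = actual - stoichiometric = 20.3 - 12.8 = 7.50 kg/kg fuel
Excess air % = (excess / stoich) * 100 = (7.50 / 12.8) * 100 = 58.59%


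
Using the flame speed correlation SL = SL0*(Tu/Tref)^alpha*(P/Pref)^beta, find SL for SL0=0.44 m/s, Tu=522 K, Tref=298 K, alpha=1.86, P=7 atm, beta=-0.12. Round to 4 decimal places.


SL = SL0 * (Tu/Tref)^alpha * (P/Pref)^beta
T ratio = 522/298 = 1.75167785
(T ratio)^alpha = 1.75167785^1.86 = 2.836775
(P/Pref)^beta = 7^(-0.12) = 0.791750
SL = 0.44 * 2.836775 * 0.791750 = 0.9882 m/s


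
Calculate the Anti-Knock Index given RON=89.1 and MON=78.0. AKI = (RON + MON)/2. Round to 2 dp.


AKI = (RON + MON) / 2
AKI = (89.1 + 78.0) / 2
AKI = 167.1 / 2 = 83.55


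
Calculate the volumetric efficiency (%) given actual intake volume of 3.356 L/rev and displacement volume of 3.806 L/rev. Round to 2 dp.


eta_v = (V_actual / V_disp) * 100
Ratio = 3.356 / 3.806 = 0.8818
eta_v = 0.8818 * 100 = 88.18%


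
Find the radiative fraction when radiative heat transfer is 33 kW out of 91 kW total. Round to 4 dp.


f_rad = Q_rad / Q_total
f_rad = 33 / 91 = 0.3626


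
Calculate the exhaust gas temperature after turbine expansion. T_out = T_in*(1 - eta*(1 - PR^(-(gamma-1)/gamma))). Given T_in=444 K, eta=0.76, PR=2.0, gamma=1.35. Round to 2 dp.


T_out = T_in * (1 - eta * (1 - PR^(-(gamma-1)/gamma)))
Exponent = -(1.35-1)/1.35 = -0.25925926
PR^exp = 2.0^(-0.25925926) = 0.83551680
Factor = 1 - 0.76*(1 - 0.83551680) = 0.87499277
T_out = 444 * 0.87499277 = 388.50 K


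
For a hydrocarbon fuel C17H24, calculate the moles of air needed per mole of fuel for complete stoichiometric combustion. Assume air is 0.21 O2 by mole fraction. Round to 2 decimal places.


Balanced combustion: C17H24 + 23 O2 -> 17 CO2 + 12 H2O
O2 needed = C + H/4 = 17 + 24/4 = 23.00 moles
Air moles = O2 / 0.21 = 23.00 / 0.21 = 109.52 moles air


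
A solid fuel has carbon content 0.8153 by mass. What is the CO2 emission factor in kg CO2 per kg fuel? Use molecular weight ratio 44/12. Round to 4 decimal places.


EF = C_frac * (M_CO2 / M_C)
EF = 0.8153 * (44/12)
EF = 0.8153 * 3.666667 = 2.9894 kg_CO2/kg_fuel


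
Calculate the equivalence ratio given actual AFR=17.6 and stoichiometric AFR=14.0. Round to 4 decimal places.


phi = AFR_stoich / AFR_actual
phi = 14.0 / 17.6 = 0.7955


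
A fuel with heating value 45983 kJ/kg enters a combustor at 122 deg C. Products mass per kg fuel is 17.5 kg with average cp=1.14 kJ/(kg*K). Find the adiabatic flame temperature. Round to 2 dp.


T_ad = T_in + Hc / (m_p * cp)
Denominator = 17.5 * 1.14 = 19.9500
Temperature rise = 45983 / 19.9500 = 2304.91 K
T_ad = 122 + 2304.91 = 2426.91 deg C


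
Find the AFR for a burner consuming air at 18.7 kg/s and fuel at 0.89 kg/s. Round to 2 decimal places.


AFR = m_air / m_fuel
AFR = 18.7 / 0.89 = 21.01


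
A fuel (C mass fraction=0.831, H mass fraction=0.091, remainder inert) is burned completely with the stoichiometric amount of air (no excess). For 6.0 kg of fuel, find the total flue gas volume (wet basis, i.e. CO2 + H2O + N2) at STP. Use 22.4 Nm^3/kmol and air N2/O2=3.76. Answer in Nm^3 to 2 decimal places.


Per kg fuel: CO2 = (C/12 kmol)*22.4 = (0.831/12)*22.4 = 1.55120 Nm^3
Per kg fuel: H2O = (H/2 kmol)*22.4 = (0.091/2)*22.4 = 1.01920 Nm^3
O2 needed per kg fuel = C/12 + H/4 = 0.831/12 + 0.091/4 = 0.09200000 kmol
Per kg fuel: N2 = O2*3.76*22.4 = 0.09200000*3.76*22.4 = 7.74861 Nm^3
Total per kg = 1.55120 + 1.01920 + 7.74861 = 10.31901 Nm^3
Total = 10.31901 * 6.0 = 61.91 Nm^3


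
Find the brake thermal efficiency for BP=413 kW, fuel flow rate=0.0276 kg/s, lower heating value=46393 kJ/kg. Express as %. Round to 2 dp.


eta_BTE = (BP / (mf * LHV)) * 100
Denominator = 0.0276 * 46393 = 1280.4468 kW
eta_BTE = (413 / 1280.4468) * 100 = 32.25%


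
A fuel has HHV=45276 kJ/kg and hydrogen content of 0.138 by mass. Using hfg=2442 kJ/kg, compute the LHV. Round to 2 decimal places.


LHV = HHV - hfg * 9 * H
Water correction = 2442 * 9 * 0.138 = 3032.964 kJ/kg
LHV = 45276 - 3032.964 = 42243.04 kJ/kg


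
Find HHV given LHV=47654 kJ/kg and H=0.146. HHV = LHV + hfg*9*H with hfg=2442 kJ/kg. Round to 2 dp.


HHV = LHV + hfg * 9 * H
Water addition = 2442 * 9 * 0.146 = 3208.788 kJ/kg
HHV = 47654 + 3208.788 = 50862.79 kJ/kg


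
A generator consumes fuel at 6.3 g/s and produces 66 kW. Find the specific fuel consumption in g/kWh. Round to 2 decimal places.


SFC = (mf / BP) * 3600
Rate = 6.3 / 66 = 0.095455 g/(s*kW)
SFC = 0.095455 * 3600 = 343.64 g/kWh


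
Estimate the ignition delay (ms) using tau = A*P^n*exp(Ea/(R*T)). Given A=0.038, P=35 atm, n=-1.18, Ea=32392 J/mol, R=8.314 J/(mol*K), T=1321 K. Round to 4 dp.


tau = A * P^n * exp(Ea/(R*T))
P^n = 35^(-1.18) = 0.01506606
Ea/(R*T) = 32392/(8.314*1321) = 2.949341
exp(Ea/(R*T)) = 19.093359
tau = 0.038 * 0.01506606 * 19.093359 = 0.0109 ms


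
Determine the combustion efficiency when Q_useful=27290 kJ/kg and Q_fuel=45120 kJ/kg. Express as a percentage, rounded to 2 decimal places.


Efficiency = (Q_useful / Q_fuel) * 100
Efficiency = (27290 / 45120) * 100
Efficiency = 0.6048 * 100 = 60.48%


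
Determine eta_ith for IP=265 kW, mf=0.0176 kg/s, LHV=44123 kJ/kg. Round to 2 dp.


eta_ith = (IP / (mf * LHV)) * 100
Denominator = 0.0176 * 44123 = 776.5648 kW
eta_ith = (265 / 776.5648) * 100 = 34.12%


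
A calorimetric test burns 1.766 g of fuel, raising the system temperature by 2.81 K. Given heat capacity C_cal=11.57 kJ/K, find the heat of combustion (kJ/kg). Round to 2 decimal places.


Hc = C_cal * delta_T / m_fuel
Q_released = 11.57 * 2.81 = 32.5117 kJ
m_fuel = 1.766 g = 1.766/1000 kg = 0.001766 kg
Hc = 32.5117 / 0.001766 = 18409.80 kJ/kg


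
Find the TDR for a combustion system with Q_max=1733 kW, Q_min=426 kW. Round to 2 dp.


TDR = Q_max / Q_min
TDR = 1733 / 426 = 4.07


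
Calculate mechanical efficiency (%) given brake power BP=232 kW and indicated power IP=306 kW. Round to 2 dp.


eta_mech = (BP / IP) * 100
Ratio = 232 / 306 = 0.7582
eta_mech = 0.7582 * 100 = 75.82%


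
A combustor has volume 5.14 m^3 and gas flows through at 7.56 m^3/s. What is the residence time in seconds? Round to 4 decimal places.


tau = V / Q_flow
tau = 5.14 / 7.56 = 0.6799 s


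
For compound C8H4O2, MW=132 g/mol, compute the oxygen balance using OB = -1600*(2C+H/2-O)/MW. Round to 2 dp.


OB = -1600 * (2C + H/2 - O) / MW
Inner = 2*8 + 4/2 - 2 = 16.00
OB = -1600 * 16.00 / 132 = -193.94%


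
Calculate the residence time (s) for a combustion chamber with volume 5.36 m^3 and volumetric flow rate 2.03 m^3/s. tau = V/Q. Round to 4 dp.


tau = V / Q_flow
tau = 5.36 / 2.03 = 2.6404 s


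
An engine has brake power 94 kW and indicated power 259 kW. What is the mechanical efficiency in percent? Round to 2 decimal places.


eta_mech = (BP / IP) * 100
Ratio = 94 / 259 = 0.3629
eta_mech = 0.3629 * 100 = 36.29%


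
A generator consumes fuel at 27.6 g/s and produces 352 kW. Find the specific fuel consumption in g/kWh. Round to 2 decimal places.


SFC = (mf / BP) * 3600
Rate = 27.6 / 352 = 0.078409 g/(s*kW)
SFC = 0.078409 * 3600 = 282.27 g/kWh


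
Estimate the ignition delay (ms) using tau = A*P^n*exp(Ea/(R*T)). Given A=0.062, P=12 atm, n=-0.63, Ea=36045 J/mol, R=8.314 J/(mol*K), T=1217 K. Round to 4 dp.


tau = A * P^n * exp(Ea/(R*T))
P^n = 12^(-0.63) = 0.20898534
Ea/(R*T) = 36045/(8.314*1217) = 3.562414
exp(Ea/(R*T)) = 35.248196
tau = 0.062 * 0.20898534 * 35.248196 = 0.4567 ms


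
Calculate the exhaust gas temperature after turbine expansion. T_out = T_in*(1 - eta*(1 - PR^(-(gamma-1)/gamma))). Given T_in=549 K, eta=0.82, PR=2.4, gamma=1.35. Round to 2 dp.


T_out = T_in * (1 - eta * (1 - PR^(-(gamma-1)/gamma)))
Exponent = -(1.35-1)/1.35 = -0.25925926
PR^exp = 2.4^(-0.25925926) = 0.79694200
Factor = 1 - 0.82*(1 - 0.79694200) = 0.83349244
T_out = 549 * 0.83349244 = 457.59 K


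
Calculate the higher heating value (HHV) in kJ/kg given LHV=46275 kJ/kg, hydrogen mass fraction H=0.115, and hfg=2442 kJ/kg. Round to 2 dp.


HHV = LHV + hfg * 9 * H
Water addition = 2442 * 9 * 0.115 = 2527.470 kJ/kg
HHV = 46275 + 2527.470 = 48802.47 kJ/kg


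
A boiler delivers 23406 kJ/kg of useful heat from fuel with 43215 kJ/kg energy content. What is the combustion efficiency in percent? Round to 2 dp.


Efficiency = (Q_useful / Q_fuel) * 100
Efficiency = (23406 / 43215) * 100
Efficiency = 0.5416 * 100 = 54.16%


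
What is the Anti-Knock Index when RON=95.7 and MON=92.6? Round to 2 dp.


AKI = (RON + MON) / 2
AKI = (95.7 + 92.6) / 2
AKI = 188.3 / 2 = 94.15


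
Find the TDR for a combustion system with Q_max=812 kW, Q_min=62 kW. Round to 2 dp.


TDR = Q_max / Q_min
TDR = 812 / 62 = 13.10


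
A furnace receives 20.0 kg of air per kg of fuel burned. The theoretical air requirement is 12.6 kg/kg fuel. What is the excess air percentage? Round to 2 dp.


Excess air = actual - stoichiometric = 20.0 - 12.6 = 7.40 kg/kg fuel
Excess air % = (excess / stoich) * 100 = (7.40 / 12.6) * 100 = 58.73%


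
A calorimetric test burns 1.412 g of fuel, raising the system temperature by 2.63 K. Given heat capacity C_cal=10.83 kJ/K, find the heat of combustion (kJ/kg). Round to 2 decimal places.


Hc = C_cal * delta_T / m_fuel
Q_released = 10.83 * 2.63 = 28.4829 kJ
m_fuel = 1.412 g = 1.412/1000 kg = 0.001412 kg
Hc = 28.4829 / 0.001412 = 20172.03 kJ/kg


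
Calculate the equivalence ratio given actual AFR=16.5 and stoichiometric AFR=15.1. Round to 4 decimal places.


phi = AFR_stoich / AFR_actual
phi = 15.1 / 16.5 = 0.9152


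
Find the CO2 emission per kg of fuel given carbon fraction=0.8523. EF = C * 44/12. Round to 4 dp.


EF = C_frac * (M_CO2 / M_C)
EF = 0.8523 * (44/12)
EF = 0.8523 * 3.666667 = 3.1251 kg_CO2/kg_fuel


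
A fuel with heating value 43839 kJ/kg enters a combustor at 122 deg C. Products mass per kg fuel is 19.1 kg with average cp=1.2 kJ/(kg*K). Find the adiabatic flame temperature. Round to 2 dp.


T_ad = T_in + Hc / (m_p * cp)
Denominator = 19.1 * 1.2 = 22.9200
Temperature rise = 43839 / 22.9200 = 1912.70 K
T_ad = 122 + 1912.70 = 2034.70 deg C


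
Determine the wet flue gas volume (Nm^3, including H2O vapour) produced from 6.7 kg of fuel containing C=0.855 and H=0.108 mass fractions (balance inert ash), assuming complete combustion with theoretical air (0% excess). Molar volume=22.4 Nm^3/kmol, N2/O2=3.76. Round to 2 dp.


Per kg fuel: CO2 = (C/12 kmol)*22.4 = (0.855/12)*22.4 = 1.59600 Nm^3
Per kg fuel: H2O = (H/2 kmol)*22.4 = (0.108/2)*22.4 = 1.20960 Nm^3
O2 needed per kg fuel = C/12 + H/4 = 0.855/12 + 0.108/4 = 0.09825000 kmol
Per kg fuel: N2 = O2*3.76*22.4 = 0.09825000*3.76*22.4 = 8.27501 Nm^3
Total per kg = 1.59600 + 1.20960 + 8.27501 = 11.08061 Nm^3
Total = 11.08061 * 6.7 = 74.24 Nm^3


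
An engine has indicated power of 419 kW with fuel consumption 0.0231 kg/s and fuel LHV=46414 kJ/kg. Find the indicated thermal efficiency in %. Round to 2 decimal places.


eta_ith = (IP / (mf * LHV)) * 100
Denominator = 0.0231 * 46414 = 1072.1634 kW
eta_ith = (419 / 1072.1634) * 100 = 39.08%


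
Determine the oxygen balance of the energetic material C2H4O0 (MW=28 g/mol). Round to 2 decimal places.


OB = -1600 * (2C + H/2 - O) / MW
Inner = 2*2 + 4/2 - 0 = 6.00
OB = -1600 * 6.00 / 28 = -342.86%


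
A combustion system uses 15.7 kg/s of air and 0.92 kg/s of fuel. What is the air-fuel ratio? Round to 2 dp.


AFR = m_air / m_fuel
AFR = 15.7 / 0.92 = 17.07


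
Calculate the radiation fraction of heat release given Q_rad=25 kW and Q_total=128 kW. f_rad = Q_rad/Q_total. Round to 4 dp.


f_rad = Q_rad / Q_total
f_rad = 25 / 128 = 0.1953


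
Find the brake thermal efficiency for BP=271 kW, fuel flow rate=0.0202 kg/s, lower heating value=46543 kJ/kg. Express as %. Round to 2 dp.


eta_BTE = (BP / (mf * LHV)) * 100
Denominator = 0.0202 * 46543 = 940.1686 kW
eta_BTE = (271 / 940.1686) * 100 = 28.82%


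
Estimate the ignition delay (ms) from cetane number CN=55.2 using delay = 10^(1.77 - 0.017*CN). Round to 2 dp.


delay = 10^(1.77 - 0.017*CN)
Exponent = 1.77 - 0.017*55.2 = 0.8316
delay = 10^0.8316 = 6.79 ms


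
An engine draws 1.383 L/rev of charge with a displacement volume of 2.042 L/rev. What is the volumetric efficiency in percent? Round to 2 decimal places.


eta_v = (V_actual / V_disp) * 100
Ratio = 1.383 / 2.042 = 0.6773
eta_v = 0.6773 * 100 = 67.73%


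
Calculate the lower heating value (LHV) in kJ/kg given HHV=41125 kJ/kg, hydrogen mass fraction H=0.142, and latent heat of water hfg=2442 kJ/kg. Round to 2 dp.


LHV = HHV - hfg * 9 * H
Water correction = 2442 * 9 * 0.142 = 3120.876 kJ/kg
LHV = 41125 - 3120.876 = 38004.12 kJ/kg


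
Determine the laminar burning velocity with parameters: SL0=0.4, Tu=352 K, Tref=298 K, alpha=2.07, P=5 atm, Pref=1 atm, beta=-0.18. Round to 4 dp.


SL = SL0 * (Tu/Tref)^alpha * (P/Pref)^beta
T ratio = 352/298 = 1.18120805
(T ratio)^alpha = 1.18120805^2.07 = 1.411613
(P/Pref)^beta = 5^(-0.18) = 0.748489
SL = 0.4 * 1.411613 * 0.748489 = 0.4226 m/s


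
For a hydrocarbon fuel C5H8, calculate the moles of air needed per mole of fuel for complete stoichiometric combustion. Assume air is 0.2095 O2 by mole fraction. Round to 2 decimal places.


Balanced combustion: C5H8 + 7 O2 -> 5 CO2 + 4 H2O
O2 needed = C + H/4 = 5 + 8/4 = 7.00 moles
Air moles = O2 / 0.2095 = 7.00 / 0.2095 = 33.41 moles air


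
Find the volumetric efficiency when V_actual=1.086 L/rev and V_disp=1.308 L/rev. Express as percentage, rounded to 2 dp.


eta_v = (V_actual / V_disp) * 100
Ratio = 1.086 / 1.308 = 0.8303
eta_v = 0.8303 * 100 = 83.03%


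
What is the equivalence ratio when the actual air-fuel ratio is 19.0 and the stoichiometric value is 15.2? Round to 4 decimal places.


phi = AFR_stoich / AFR_actual
phi = 15.2 / 19.0 = 0.8000


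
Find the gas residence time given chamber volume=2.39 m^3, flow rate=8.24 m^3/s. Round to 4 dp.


tau = V / Q_flow
tau = 2.39 / 8.24 = 0.2900 s


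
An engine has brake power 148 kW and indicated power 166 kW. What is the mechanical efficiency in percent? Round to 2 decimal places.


eta_mech = (BP / IP) * 100
Ratio = 148 / 166 = 0.8916
eta_mech = 0.8916 * 100 = 89.16%


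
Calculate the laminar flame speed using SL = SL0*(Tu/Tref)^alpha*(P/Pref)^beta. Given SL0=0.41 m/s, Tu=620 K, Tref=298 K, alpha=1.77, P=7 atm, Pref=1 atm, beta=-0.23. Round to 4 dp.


SL = SL0 * (Tu/Tref)^alpha * (P/Pref)^beta
T ratio = 620/298 = 2.08053691
(T ratio)^alpha = 2.08053691^1.77 = 3.657384
(P/Pref)^beta = 7^(-0.23) = 0.639186
SL = 0.41 * 3.657384 * 0.639186 = 0.9585 m/s


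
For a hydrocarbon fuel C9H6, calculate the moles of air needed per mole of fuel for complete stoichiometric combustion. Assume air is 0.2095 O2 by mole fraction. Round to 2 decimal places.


Balanced combustion: C9H6 + 10.5 O2 -> 9 CO2 + 3 H2O
O2 needed = C + H/4 = 9 + 6/4 = 10.50 moles
Air moles = O2 / 0.2095 = 10.50 / 0.2095 = 50.12 moles air


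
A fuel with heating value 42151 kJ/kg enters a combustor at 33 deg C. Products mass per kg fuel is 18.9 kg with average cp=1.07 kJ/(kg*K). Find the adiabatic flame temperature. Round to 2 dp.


T_ad = T_in + Hc / (m_p * cp)
Denominator = 18.9 * 1.07 = 20.2230
Temperature rise = 42151 / 20.2230 = 2084.31 K
T_ad = 33 + 2084.31 = 2117.31 deg C


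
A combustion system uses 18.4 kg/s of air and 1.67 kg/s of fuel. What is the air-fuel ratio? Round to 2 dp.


AFR = m_air / m_fuel
AFR = 18.4 / 1.67 = 11.02


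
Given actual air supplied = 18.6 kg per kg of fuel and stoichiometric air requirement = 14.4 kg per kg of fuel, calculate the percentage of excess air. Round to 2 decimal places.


Excess air = actual - stoichiometric = 18.6 - 14.4 = 4.20 kg/kg fuel
Excess air % = (excess / stoich) * 100 = (4.20 / 14.4) * 100 = 29.17%


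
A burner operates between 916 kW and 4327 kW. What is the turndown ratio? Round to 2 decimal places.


TDR = Q_max / Q_min
TDR = 4327 / 916 = 4.72


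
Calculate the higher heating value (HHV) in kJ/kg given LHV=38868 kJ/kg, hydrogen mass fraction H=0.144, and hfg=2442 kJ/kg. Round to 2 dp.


HHV = LHV + hfg * 9 * H
Water addition = 2442 * 9 * 0.144 = 3164.832 kJ/kg
HHV = 38868 + 3164.832 = 42032.83 kJ/kg


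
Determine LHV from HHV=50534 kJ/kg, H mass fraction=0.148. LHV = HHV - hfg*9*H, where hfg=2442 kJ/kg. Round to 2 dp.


LHV = HHV - hfg * 9 * H
Water correction = 2442 * 9 * 0.148 = 3252.744 kJ/kg
LHV = 50534 - 3252.744 = 47281.26 kJ/kg


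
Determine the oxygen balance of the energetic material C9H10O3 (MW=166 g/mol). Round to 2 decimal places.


OB = -1600 * (2C + H/2 - O) / MW
Inner = 2*9 + 10/2 - 3 = 20.00
OB = -1600 * 20.00 / 166 = -192.77%


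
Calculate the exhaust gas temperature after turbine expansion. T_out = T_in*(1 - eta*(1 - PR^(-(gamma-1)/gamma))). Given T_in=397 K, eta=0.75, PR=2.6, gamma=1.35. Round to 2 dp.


T_out = T_in * (1 - eta * (1 - PR^(-(gamma-1)/gamma)))
Exponent = -(1.35-1)/1.35 = -0.25925926
PR^exp = 2.6^(-0.25925926) = 0.78057442
Factor = 1 - 0.75*(1 - 0.78057442) = 0.83543082
T_out = 397 * 0.83543082 = 331.67 K


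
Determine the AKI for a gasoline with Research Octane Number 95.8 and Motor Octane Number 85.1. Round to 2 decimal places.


AKI = (RON + MON) / 2
AKI = (95.8 + 85.1) / 2
AKI = 180.9 / 2 = 90.45


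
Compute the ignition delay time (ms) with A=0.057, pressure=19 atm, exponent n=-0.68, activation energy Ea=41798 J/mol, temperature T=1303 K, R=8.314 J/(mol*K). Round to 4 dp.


tau = A * P^n * exp(Ea/(R*T))
P^n = 19^(-0.68) = 0.13503537
Ea/(R*T) = 41798/(8.314*1303) = 3.858345
exp(Ea/(R*T)) = 47.386864
tau = 0.057 * 0.13503537 * 47.386864 = 0.3647 ms


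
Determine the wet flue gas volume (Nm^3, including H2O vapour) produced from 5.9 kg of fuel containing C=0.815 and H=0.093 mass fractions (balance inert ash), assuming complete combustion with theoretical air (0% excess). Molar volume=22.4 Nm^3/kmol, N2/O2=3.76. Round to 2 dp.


Per kg fuel: CO2 = (C/12 kmol)*22.4 = (0.815/12)*22.4 = 1.52133 Nm^3
Per kg fuel: H2O = (H/2 kmol)*22.4 = (0.093/2)*22.4 = 1.04160 Nm^3
O2 needed per kg fuel = C/12 + H/4 = 0.815/12 + 0.093/4 = 0.09116667 kmol
Per kg fuel: N2 = O2*3.76*22.4 = 0.09116667*3.76*22.4 = 7.67842 Nm^3
Total per kg = 1.52133 + 1.04160 + 7.67842 = 10.24135 Nm^3
Total = 10.24135 * 5.9 = 60.42 Nm^3


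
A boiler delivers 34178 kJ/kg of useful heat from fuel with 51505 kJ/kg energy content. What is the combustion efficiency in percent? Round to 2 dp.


Efficiency = (Q_useful / Q_fuel) * 100
Efficiency = (34178 / 51505) * 100
Efficiency = 0.6636 * 100 = 66.36%


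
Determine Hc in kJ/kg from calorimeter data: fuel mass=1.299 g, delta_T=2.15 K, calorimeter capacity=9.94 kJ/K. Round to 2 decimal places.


Hc = C_cal * delta_T / m_fuel
Q_released = 9.94 * 2.15 = 21.3710 kJ
m_fuel = 1.299 g = 1.299/1000 kg = 0.001299 kg
Hc = 21.3710 / 0.001299 = 16451.89 kJ/kg


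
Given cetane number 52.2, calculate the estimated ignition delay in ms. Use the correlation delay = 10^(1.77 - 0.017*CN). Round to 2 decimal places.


delay = 10^(1.77 - 0.017*CN)
Exponent = 1.77 - 0.017*52.2 = 0.8826
delay = 10^0.8826 = 7.63 ms


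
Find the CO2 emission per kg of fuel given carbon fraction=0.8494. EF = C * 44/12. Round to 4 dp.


EF = C_frac * (M_CO2 / M_C)
EF = 0.8494 * (44/12)
EF = 0.8494 * 3.666667 = 3.1145 kg_CO2/kg_fuel


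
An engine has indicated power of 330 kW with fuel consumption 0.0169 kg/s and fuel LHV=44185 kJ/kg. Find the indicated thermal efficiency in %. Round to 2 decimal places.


eta_ith = (IP / (mf * LHV)) * 100
Denominator = 0.0169 * 44185 = 746.7265 kW
eta_ith = (330 / 746.7265) * 100 = 44.19%


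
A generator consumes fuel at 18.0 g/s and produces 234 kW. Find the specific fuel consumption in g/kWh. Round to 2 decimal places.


SFC = (mf / BP) * 3600
Rate = 18.0 / 234 = 0.076923 g/(s*kW)
SFC = 0.076923 * 3600 = 276.92 g/kWh


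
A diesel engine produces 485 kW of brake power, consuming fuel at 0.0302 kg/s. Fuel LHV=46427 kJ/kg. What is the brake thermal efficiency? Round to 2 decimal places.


eta_BTE = (BP / (mf * LHV)) * 100
Denominator = 0.0302 * 46427 = 1402.0954 kW
eta_BTE = (485 / 1402.0954) * 100 = 34.59%


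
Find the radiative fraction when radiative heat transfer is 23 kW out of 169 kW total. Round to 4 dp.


f_rad = Q_rad / Q_total
f_rad = 23 / 169 = 0.1361


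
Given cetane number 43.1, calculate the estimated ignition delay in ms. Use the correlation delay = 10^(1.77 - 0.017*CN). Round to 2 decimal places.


delay = 10^(1.77 - 0.017*CN)
Exponent = 1.77 - 0.017*43.1 = 1.0373
delay = 10^1.0373 = 10.90 ms


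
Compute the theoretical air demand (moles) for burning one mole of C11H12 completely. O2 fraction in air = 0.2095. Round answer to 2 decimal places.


Balanced combustion: C11H12 + 14 O2 -> 11 CO2 + 6 H2O
O2 needed = C + H/4 = 11 + 12/4 = 14.00 moles
Air moles = O2 / 0.2095 = 14.00 / 0.2095 = 66.83 moles air


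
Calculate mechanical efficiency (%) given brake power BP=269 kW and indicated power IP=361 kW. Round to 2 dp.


eta_mech = (BP / IP) * 100
Ratio = 269 / 361 = 0.7452
eta_mech = 0.7452 * 100 = 74.52%


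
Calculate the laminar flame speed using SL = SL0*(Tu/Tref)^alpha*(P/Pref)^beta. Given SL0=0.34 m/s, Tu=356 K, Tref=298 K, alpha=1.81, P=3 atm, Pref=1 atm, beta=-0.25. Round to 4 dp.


SL = SL0 * (Tu/Tref)^alpha * (P/Pref)^beta
T ratio = 356/298 = 1.19463087
(T ratio)^alpha = 1.19463087^1.81 = 1.379727
(P/Pref)^beta = 3^(-0.25) = 0.759836
SL = 0.34 * 1.379727 * 0.759836 = 0.3564 m/s


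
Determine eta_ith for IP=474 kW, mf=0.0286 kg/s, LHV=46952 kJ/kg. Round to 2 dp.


eta_ith = (IP / (mf * LHV)) * 100
Denominator = 0.0286 * 46952 = 1342.8272 kW
eta_ith = (474 / 1342.8272) * 100 = 35.30%


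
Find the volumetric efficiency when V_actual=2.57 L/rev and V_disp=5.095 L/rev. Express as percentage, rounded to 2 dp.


eta_v = (V_actual / V_disp) * 100
Ratio = 2.57 / 5.095 = 0.5044
eta_v = 0.5044 * 100 = 50.44%


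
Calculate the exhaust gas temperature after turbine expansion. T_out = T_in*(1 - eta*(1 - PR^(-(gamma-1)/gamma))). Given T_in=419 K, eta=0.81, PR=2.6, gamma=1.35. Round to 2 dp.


T_out = T_in * (1 - eta * (1 - PR^(-(gamma-1)/gamma)))
Exponent = -(1.35-1)/1.35 = -0.25925926
PR^exp = 2.6^(-0.25925926) = 0.78057442
Factor = 1 - 0.81*(1 - 0.78057442) = 0.82226528
T_out = 419 * 0.82226528 = 344.53 K


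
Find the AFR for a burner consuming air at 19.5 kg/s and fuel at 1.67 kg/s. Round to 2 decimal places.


AFR = m_air / m_fuel
AFR = 19.5 / 1.67 = 11.68


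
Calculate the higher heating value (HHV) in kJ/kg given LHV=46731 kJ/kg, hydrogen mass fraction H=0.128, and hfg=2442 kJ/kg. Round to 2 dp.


HHV = LHV + hfg * 9 * H
Water addition = 2442 * 9 * 0.128 = 2813.184 kJ/kg
HHV = 46731 + 2813.184 = 49544.18 kJ/kg


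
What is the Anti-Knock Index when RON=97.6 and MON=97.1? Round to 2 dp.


AKI = (RON + MON) / 2
AKI = (97.6 + 97.1) / 2
AKI = 194.7 / 2 = 97.35


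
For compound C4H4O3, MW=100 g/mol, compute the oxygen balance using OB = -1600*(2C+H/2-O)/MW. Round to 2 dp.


OB = -1600 * (2C + H/2 - O) / MW
Inner = 2*4 + 4/2 - 3 = 7.00
OB = -1600 * 7.00 / 100 = -112.00%


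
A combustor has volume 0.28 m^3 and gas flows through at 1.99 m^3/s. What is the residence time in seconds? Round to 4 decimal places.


tau = V / Q_flow
tau = 0.28 / 1.99 = 0.1407 s


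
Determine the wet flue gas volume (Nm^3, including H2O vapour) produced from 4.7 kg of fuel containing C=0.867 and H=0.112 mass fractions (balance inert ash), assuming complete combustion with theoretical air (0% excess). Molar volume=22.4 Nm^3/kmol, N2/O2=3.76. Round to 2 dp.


Per kg fuel: CO2 = (C/12 kmol)*22.4 = (0.867/12)*22.4 = 1.61840 Nm^3
Per kg fuel: H2O = (H/2 kmol)*22.4 = (0.112/2)*22.4 = 1.25440 Nm^3
O2 needed per kg fuel = C/12 + H/4 = 0.867/12 + 0.112/4 = 0.10025000 kmol
Per kg fuel: N2 = O2*3.76*22.4 = 0.10025000*3.76*22.4 = 8.44346 Nm^3
Total per kg = 1.61840 + 1.25440 + 8.44346 = 11.31626 Nm^3
Total = 11.31626 * 4.7 = 53.19 Nm^3


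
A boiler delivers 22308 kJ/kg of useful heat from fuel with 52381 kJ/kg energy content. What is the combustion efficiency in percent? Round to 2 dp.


Efficiency = (Q_useful / Q_fuel) * 100
Efficiency = (22308 / 52381) * 100
Efficiency = 0.4259 * 100 = 42.59%


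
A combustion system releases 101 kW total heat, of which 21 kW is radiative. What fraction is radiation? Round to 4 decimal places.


f_rad = Q_rad / Q_total
f_rad = 21 / 101 = 0.2079


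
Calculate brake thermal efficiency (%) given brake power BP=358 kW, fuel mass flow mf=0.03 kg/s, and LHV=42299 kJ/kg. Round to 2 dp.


eta_BTE = (BP / (mf * LHV)) * 100
Denominator = 0.03 * 42299 = 1268.9700 kW
eta_BTE = (358 / 1268.9700) * 100 = 28.21%


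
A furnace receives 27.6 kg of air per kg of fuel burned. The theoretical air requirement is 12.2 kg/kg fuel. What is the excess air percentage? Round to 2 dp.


Excess air = actual - stoichiometric = 27.6 - 12.2 = 15.40 kg/kg fuel
Excess air % = (excess / stoich) * 100 = (15.40 / 12.2) * 100 = 126.23%


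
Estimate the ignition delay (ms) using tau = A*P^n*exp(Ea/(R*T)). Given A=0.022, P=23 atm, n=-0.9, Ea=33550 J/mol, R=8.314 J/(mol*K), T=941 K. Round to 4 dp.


tau = A * P^n * exp(Ea/(R*T))
P^n = 23^(-0.9) = 0.05949013
Ea/(R*T) = 33550/(8.314*941) = 4.288376
exp(Ea/(R*T)) = 72.848084
tau = 0.022 * 0.05949013 * 72.848084 = 0.0953 ms


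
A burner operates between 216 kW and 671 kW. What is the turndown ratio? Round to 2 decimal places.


TDR = Q_max / Q_min
TDR = 671 / 216 = 3.11


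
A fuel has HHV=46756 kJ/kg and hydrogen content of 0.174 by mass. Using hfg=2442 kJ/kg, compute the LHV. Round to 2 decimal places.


LHV = HHV - hfg * 9 * H
Water correction = 2442 * 9 * 0.174 = 3824.172 kJ/kg
LHV = 46756 - 3824.172 = 42931.83 kJ/kg


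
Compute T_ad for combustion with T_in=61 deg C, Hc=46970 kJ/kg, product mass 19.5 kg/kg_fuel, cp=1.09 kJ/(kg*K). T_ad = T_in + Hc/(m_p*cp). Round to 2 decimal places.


T_ad = T_in + Hc / (m_p * cp)
Denominator = 19.5 * 1.09 = 21.2550
Temperature rise = 46970 / 21.2550 = 2209.83 K
T_ad = 61 + 2209.83 = 2270.83 deg C


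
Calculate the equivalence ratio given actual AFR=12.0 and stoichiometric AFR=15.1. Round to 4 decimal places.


phi = AFR_stoich / AFR_actual
phi = 15.1 / 12.0 = 1.2583


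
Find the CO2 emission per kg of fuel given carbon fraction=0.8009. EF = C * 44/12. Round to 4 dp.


EF = C_frac * (M_CO2 / M_C)
EF = 0.8009 * (44/12)
EF = 0.8009 * 3.666667 = 2.9366 kg_CO2/kg_fuel


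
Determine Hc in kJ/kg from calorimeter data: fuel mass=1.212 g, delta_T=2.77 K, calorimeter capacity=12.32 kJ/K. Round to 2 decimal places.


Hc = C_cal * delta_T / m_fuel
Q_released = 12.32 * 2.77 = 34.1264 kJ
m_fuel = 1.212 g = 1.212/1000 kg = 0.001212 kg
Hc = 34.1264 / 0.001212 = 28157.10 kJ/kg


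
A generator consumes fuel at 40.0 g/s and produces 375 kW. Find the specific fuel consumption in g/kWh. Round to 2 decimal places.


SFC = (mf / BP) * 3600
Rate = 40.0 / 375 = 0.106667 g/(s*kW)
SFC = 0.106667 * 3600 = 384.00 g/kWh


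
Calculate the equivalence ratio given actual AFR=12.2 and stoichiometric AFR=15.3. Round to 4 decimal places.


phi = AFR_stoich / AFR_actual
phi = 15.3 / 12.2 = 1.2541


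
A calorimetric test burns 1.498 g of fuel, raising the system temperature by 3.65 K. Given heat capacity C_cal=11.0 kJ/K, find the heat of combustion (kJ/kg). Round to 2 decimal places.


Hc = C_cal * delta_T / m_fuel
Q_released = 11.0 * 3.65 = 40.1500 kJ
m_fuel = 1.498 g = 1.498/1000 kg = 0.001498 kg
Hc = 40.1500 / 0.001498 = 26802.40 kJ/kg


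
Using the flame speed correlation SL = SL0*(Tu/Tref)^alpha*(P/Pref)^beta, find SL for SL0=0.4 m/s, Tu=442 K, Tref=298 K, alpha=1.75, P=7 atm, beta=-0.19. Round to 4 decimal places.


SL = SL0 * (Tu/Tref)^alpha * (P/Pref)^beta
T ratio = 442/298 = 1.48322148
(T ratio)^alpha = 1.48322148^1.75 = 1.993474
(P/Pref)^beta = 7^(-0.19) = 0.690926
SL = 0.4 * 1.993474 * 0.690926 = 0.5509 m/s


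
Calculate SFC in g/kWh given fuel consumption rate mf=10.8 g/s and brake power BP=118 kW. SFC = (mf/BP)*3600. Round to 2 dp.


SFC = (mf / BP) * 3600
Rate = 10.8 / 118 = 0.091525 g/(s*kW)
SFC = 0.091525 * 3600 = 329.49 g/kWh


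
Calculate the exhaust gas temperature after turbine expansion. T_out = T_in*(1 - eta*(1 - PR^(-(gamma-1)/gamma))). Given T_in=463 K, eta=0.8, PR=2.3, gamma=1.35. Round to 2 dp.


T_out = T_in * (1 - eta * (1 - PR^(-(gamma-1)/gamma)))
Exponent = -(1.35-1)/1.35 = -0.25925926
PR^exp = 2.3^(-0.25925926) = 0.80578413
Factor = 1 - 0.8*(1 - 0.80578413) = 0.84462730
T_out = 463 * 0.84462730 = 391.06 K


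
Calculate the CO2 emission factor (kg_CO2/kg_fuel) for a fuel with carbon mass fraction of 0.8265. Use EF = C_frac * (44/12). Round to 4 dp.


EF = C_frac * (M_CO2 / M_C)
EF = 0.8265 * (44/12)
EF = 0.8265 * 3.666667 = 3.0305 kg_CO2/kg_fuel


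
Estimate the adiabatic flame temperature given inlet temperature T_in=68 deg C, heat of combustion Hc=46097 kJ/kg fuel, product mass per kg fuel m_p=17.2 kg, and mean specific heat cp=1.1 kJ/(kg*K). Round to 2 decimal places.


T_ad = T_in + Hc / (m_p * cp)
Denominator = 17.2 * 1.1 = 18.9200
Temperature rise = 46097 / 18.9200 = 2436.42 K
T_ad = 68 + 2436.42 = 2504.42 deg C


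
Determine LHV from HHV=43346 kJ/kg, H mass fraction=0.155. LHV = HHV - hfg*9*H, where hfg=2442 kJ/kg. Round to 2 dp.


LHV = HHV - hfg * 9 * H
Water correction = 2442 * 9 * 0.155 = 3406.590 kJ/kg
LHV = 43346 - 3406.590 = 39939.41 kJ/kg


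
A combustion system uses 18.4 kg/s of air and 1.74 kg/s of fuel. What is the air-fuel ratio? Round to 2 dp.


AFR = m_air / m_fuel
AFR = 18.4 / 1.74 = 10.57


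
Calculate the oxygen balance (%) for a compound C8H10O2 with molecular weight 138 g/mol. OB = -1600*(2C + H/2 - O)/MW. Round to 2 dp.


OB = -1600 * (2C + H/2 - O) / MW
Inner = 2*8 + 10/2 - 2 = 19.00
OB = -1600 * 19.00 / 138 = -220.29%


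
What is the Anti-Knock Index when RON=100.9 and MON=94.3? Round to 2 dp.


AKI = (RON + MON) / 2
AKI = (100.9 + 94.3) / 2
AKI = 195.2 / 2 = 97.60


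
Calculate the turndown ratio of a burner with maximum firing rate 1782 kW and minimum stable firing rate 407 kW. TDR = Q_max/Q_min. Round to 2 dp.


TDR = Q_max / Q_min
TDR = 1782 / 407 = 4.38


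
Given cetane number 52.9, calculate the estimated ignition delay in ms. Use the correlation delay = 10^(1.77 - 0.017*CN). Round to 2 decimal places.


delay = 10^(1.77 - 0.017*CN)
Exponent = 1.77 - 0.017*52.9 = 0.8707
delay = 10^0.8707 = 7.43 ms


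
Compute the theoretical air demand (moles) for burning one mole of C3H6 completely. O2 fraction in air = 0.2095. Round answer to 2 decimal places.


Balanced combustion: C3H6 + 4.5 O2 -> 3 CO2 + 3 H2O
O2 needed = C + H/4 = 3 + 6/4 = 4.50 moles
Air moles = O2 / 0.2095 = 4.50 / 0.2095 = 21.48 moles air


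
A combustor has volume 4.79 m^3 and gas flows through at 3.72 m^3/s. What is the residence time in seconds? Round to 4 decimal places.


tau = V / Q_flow
tau = 4.79 / 3.72 = 1.2876 s


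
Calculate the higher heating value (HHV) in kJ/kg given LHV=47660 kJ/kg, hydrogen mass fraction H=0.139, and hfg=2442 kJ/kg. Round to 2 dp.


HHV = LHV + hfg * 9 * H
Water addition = 2442 * 9 * 0.139 = 3054.942 kJ/kg
HHV = 47660 + 3054.942 = 50714.94 kJ/kg


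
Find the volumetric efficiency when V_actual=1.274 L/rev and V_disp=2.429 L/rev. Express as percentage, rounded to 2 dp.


eta_v = (V_actual / V_disp) * 100
Ratio = 1.274 / 2.429 = 0.5245
eta_v = 0.5245 * 100 = 52.45%


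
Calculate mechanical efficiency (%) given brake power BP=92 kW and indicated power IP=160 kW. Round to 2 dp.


eta_mech = (BP / IP) * 100
Ratio = 92 / 160 = 0.5750
eta_mech = 0.5750 * 100 = 57.50%


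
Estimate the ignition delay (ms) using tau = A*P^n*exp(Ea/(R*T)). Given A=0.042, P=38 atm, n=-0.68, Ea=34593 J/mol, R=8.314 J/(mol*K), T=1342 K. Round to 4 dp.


tau = A * P^n * exp(Ea/(R*T))
P^n = 38^(-0.68) = 0.08428439
Ea/(R*T) = 34593/(8.314*1342) = 3.100457
exp(Ea/(R*T)) = 22.208095
tau = 0.042 * 0.08428439 * 22.208095 = 0.0786 ms


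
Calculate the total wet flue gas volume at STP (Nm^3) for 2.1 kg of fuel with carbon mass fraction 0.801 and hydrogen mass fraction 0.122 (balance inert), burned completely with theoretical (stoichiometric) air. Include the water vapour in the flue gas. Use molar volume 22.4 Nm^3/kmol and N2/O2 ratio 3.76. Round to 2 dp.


Per kg fuel: CO2 = (C/12 kmol)*22.4 = (0.801/12)*22.4 = 1.49520 Nm^3
Per kg fuel: H2O = (H/2 kmol)*22.4 = (0.122/2)*22.4 = 1.36640 Nm^3
O2 needed per kg fuel = C/12 + H/4 = 0.801/12 + 0.122/4 = 0.09725000 kmol
Per kg fuel: N2 = O2*3.76*22.4 = 0.09725000*3.76*22.4 = 8.19078 Nm^3
Total per kg = 1.49520 + 1.36640 + 8.19078 = 11.05238 Nm^3
Total = 11.05238 * 2.1 = 23.21 Nm^3


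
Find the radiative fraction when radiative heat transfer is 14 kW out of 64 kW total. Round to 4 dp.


f_rad = Q_rad / Q_total
f_rad = 14 / 64 = 0.2188


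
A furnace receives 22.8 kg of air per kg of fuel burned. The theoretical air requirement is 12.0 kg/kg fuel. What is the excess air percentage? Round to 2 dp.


Excess air = actual - stoichiometric = 22.8 - 12.0 = 10.80 kg/kg fuel
Excess air % = (excess / stoich) * 100 = (10.80 / 12.0) * 100 = 90.00%


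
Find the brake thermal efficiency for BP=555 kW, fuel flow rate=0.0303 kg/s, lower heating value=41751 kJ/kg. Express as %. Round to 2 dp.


eta_BTE = (BP / (mf * LHV)) * 100
Denominator = 0.0303 * 41751 = 1265.0553 kW
eta_BTE = (555 / 1265.0553) * 100 = 43.87%


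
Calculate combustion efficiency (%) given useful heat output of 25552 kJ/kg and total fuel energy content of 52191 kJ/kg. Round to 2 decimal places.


Efficiency = (Q_useful / Q_fuel) * 100
Efficiency = (25552 / 52191) * 100
Efficiency = 0.4896 * 100 = 48.96%


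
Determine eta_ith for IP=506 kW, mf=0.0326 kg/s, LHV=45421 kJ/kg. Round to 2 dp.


eta_ith = (IP / (mf * LHV)) * 100
Denominator = 0.0326 * 45421 = 1480.7246 kW
eta_ith = (506 / 1480.7246) * 100 = 34.17%


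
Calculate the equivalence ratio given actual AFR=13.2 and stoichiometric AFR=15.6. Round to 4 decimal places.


phi = AFR_stoich / AFR_actual
phi = 15.6 / 13.2 = 1.1818


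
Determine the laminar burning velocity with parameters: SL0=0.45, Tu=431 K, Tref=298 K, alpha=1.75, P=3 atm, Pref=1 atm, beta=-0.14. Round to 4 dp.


SL = SL0 * (Tu/Tref)^alpha * (P/Pref)^beta
T ratio = 431/298 = 1.44630872
(T ratio)^alpha = 1.44630872^1.75 = 1.907466
(P/Pref)^beta = 3^(-0.14) = 0.857439
SL = 0.45 * 1.907466 * 0.857439 = 0.7360 m/s


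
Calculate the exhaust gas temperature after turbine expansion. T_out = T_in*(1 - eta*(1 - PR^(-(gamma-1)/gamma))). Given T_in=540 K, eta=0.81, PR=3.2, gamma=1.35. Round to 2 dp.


T_out = T_in * (1 - eta * (1 - PR^(-(gamma-1)/gamma)))
Exponent = -(1.35-1)/1.35 = -0.25925926
PR^exp = 3.2^(-0.25925926) = 0.73966521
Factor = 1 - 0.81*(1 - 0.73966521) = 0.78912882
T_out = 540 * 0.78912882 = 426.13 K


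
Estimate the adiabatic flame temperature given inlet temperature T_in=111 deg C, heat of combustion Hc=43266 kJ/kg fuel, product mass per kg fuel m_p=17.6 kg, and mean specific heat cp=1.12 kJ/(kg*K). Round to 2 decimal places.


T_ad = T_in + Hc / (m_p * cp)
Denominator = 17.6 * 1.12 = 19.7120
Temperature rise = 43266 / 19.7120 = 2194.91 K
T_ad = 111 + 2194.91 = 2305.91 deg C


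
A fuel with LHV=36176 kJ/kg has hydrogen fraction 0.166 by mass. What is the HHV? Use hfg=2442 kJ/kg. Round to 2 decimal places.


HHV = LHV + hfg * 9 * H
Water addition = 2442 * 9 * 0.166 = 3648.348 kJ/kg
HHV = 36176 + 3648.348 = 39824.35 kJ/kg


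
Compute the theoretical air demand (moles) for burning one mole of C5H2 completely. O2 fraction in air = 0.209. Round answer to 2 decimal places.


Balanced combustion: C5H2 + 5.5 O2 -> 5 CO2 + 1 H2O
O2 needed = C + H/4 = 5 + 2/4 = 5.50 moles
Air moles = O2 / 0.209 = 5.50 / 0.209 = 26.32 moles air


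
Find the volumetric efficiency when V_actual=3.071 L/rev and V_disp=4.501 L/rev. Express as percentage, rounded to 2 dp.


eta_v = (V_actual / V_disp) * 100
Ratio = 3.071 / 4.501 = 0.6823
eta_v = 0.6823 * 100 = 68.23%


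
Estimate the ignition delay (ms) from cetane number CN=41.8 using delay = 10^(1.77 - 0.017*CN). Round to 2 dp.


delay = 10^(1.77 - 0.017*CN)
Exponent = 1.77 - 0.017*41.8 = 1.0594
delay = 10^1.0594 = 11.47 ms


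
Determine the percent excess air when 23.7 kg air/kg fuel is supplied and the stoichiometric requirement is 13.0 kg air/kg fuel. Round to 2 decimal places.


Excess air = actual - stoichiometric = 23.7 - 13.0 = 10.70 kg/kg fuel
Excess air % = (excess / stoich) * 100 = (10.70 / 13.0) * 100 = 82.31%


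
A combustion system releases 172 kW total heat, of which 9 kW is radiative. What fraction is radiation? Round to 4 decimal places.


f_rad = Q_rad / Q_total
f_rad = 9 / 172 = 0.0523


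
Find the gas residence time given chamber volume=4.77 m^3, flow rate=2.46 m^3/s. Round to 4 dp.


tau = V / Q_flow
tau = 4.77 / 2.46 = 1.9390 s


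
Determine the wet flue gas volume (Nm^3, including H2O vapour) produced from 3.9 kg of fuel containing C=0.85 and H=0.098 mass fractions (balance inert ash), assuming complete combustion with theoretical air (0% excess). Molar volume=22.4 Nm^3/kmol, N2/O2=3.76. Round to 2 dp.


Per kg fuel: CO2 = (C/12 kmol)*22.4 = (0.85/12)*22.4 = 1.58667 Nm^3
Per kg fuel: H2O = (H/2 kmol)*22.4 = (0.098/2)*22.4 = 1.09760 Nm^3
O2 needed per kg fuel = C/12 + H/4 = 0.85/12 + 0.098/4 = 0.09533333 kmol
Per kg fuel: N2 = O2*3.76*22.4 = 0.09533333*3.76*22.4 = 8.02935 Nm^3
Total per kg = 1.58667 + 1.09760 + 8.02935 = 10.71362 Nm^3
Total = 10.71362 * 3.9 = 41.78 Nm^3


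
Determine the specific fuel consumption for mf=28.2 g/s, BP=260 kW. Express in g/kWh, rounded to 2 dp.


SFC = (mf / BP) * 3600
Rate = 28.2 / 260 = 0.108462 g/(s*kW)
SFC = 0.108462 * 3600 = 390.46 g/kWh


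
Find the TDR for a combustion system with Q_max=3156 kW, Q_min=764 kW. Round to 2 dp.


TDR = Q_max / Q_min
TDR = 3156 / 764 = 4.13


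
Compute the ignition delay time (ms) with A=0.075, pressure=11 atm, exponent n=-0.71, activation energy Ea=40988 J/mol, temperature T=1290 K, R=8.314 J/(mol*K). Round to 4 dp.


tau = A * P^n * exp(Ea/(R*T))
P^n = 11^(-0.71) = 0.18222636
Ea/(R*T) = 40988/(8.314*1290) = 3.821704
exp(Ea/(R*T)) = 45.681964
tau = 0.075 * 0.18222636 * 45.681964 = 0.6243 ms


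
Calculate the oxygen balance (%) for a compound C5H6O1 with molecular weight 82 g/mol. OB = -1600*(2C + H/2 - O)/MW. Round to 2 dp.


OB = -1600 * (2C + H/2 - O) / MW
Inner = 2*5 + 6/2 - 1 = 12.00
OB = -1600 * 12.00 / 82 = -234.15%


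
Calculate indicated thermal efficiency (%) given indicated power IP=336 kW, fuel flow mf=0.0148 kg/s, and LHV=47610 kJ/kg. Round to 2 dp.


eta_ith = (IP / (mf * LHV)) * 100
Denominator = 0.0148 * 47610 = 704.6280 kW
eta_ith = (336 / 704.6280) * 100 = 47.68%


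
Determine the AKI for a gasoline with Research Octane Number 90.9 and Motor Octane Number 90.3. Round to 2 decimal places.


AKI = (RON + MON) / 2
AKI = (90.9 + 90.3) / 2
AKI = 181.2 / 2 = 90.60


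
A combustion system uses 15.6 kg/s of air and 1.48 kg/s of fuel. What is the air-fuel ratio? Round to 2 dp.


AFR = m_air / m_fuel
AFR = 15.6 / 1.48 = 10.54
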